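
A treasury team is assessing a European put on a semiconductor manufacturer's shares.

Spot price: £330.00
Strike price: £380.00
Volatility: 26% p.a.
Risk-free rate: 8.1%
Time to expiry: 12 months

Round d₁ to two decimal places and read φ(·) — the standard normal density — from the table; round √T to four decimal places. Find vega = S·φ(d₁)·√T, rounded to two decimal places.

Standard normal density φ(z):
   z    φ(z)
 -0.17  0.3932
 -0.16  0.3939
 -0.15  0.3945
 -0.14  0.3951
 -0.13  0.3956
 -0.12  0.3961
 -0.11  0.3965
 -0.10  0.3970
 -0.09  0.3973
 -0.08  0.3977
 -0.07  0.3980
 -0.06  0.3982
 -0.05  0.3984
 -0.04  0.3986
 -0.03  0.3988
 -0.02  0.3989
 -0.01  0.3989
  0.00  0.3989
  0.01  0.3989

σ√T = 0.26 × 1.0000 = 0.2600
d₁ = [ln(330/380) + (0.081 + 0.26²/2)·1] / 0.2600 = [-0.1411 + 0.1148] / 0.2600 = -0.1011 ⇒ -0.10
√T = √1 = 1.0000
φ(d₁) = φ(-0.10) = 0.3970
vega = S·φ(d₁)·√T = 330·0.3970·1.0000 = 131.0100

131.01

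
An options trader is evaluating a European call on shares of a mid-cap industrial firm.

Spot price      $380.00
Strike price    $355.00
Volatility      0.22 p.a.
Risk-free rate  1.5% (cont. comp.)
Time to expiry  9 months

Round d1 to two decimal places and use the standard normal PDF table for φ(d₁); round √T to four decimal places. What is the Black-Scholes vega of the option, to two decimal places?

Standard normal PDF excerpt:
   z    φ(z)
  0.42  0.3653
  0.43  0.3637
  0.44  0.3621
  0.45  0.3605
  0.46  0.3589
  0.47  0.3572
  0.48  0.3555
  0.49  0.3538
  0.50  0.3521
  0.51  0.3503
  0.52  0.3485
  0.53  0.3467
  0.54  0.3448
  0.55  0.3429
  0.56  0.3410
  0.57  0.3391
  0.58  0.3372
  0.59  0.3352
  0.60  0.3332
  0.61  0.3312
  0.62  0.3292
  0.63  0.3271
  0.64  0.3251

σ√T = 0.22·√0.75 = 0.1905
d₁ = [ln(380/355) + (0.015 + 0.22²/2)·0.75] / 0.1905 = [0.0681 + 0.0294] / 0.1905 = 0.5115 → 0.51
√T = √0.75 = 0.8660
φ(d₁) = φ(0.51) = 0.3503
vega = S·φ(d₁)·√T = 380·0.3503·0.8660 = 115.2767
(Call and put vega coincide under Black-Scholes.)

115.28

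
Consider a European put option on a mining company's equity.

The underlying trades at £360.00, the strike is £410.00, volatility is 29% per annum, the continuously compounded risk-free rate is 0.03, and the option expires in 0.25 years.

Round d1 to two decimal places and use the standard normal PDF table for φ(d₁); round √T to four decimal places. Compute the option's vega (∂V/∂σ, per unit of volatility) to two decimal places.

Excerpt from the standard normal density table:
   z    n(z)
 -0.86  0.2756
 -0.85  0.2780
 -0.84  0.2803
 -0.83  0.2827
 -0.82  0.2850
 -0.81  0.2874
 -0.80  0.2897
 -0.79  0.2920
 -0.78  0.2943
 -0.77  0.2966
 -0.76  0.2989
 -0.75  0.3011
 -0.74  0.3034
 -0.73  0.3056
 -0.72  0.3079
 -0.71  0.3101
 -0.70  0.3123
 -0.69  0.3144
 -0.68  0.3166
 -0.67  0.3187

53.39

T = 0.25;  σ√T = 0.1450
d₁ = [ln(360/410) + (0.03 + ½·0.29²)·0.25] / (σ√T) = (-0.1301 + 0.0180) / 0.1450 = -0.7727 → -0.77
√T = √0.25 = 0.5000
φ(d₁) = φ(-0.77) = 0.2966
vega = S·φ(d₁)·√T = 360·0.2966·0.5000 = 53.3880
(Vega is the same for a European call and put with the same parameters.)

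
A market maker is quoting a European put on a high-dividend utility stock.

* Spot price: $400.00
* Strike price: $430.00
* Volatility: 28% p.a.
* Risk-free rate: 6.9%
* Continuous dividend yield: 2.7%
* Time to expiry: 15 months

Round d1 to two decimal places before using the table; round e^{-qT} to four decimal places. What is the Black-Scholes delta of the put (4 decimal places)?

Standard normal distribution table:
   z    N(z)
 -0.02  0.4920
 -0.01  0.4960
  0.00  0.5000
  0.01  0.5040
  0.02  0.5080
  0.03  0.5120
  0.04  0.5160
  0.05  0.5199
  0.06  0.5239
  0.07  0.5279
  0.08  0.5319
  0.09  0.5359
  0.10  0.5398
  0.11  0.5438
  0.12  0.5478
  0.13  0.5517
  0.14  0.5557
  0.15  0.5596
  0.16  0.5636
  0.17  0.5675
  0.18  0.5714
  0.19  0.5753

-0.4487

σ√T = 0.28·√1.25 = 0.3130
d₁ = [ln(400/430) + (0.069 − 0.027 + ½·0.28²)·1.25] / (σ√T) = (-0.0723 + 0.1015) / 0.3130 = 0.0932 ⇒ 0.09
N(d₁) = N(0.09) = 0.5359
Δ_put = e^(−qT)·(N(d₁) − 1) = 0.9668·(0.5359 − 1) = -0.4487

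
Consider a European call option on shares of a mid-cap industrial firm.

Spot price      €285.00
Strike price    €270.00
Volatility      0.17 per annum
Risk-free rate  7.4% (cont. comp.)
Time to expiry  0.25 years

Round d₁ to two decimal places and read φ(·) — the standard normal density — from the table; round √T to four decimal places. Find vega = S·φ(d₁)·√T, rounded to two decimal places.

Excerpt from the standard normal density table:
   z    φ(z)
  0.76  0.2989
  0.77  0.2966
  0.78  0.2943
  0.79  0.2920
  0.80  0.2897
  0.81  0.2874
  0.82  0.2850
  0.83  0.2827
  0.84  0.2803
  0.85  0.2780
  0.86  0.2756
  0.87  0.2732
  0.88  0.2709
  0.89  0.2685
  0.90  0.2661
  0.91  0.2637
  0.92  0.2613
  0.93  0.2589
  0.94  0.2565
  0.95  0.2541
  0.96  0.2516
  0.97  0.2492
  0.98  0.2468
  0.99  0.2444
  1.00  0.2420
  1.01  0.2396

T = 0.25;  σ√T = 0.0850
d₁ = [ln(285/270) + (0.074 + ½·0.17²)·0.25] / (σ√T) = (0.0541 + 0.0221) / 0.0850 = 0.8962 ≈ 0.90
√T = √0.25 = 0.5000
φ(d₁) = φ(0.90) = 0.2661
vega = S·φ(d₁)·√T = 285·0.2661·0.5000 = 37.9192

37.92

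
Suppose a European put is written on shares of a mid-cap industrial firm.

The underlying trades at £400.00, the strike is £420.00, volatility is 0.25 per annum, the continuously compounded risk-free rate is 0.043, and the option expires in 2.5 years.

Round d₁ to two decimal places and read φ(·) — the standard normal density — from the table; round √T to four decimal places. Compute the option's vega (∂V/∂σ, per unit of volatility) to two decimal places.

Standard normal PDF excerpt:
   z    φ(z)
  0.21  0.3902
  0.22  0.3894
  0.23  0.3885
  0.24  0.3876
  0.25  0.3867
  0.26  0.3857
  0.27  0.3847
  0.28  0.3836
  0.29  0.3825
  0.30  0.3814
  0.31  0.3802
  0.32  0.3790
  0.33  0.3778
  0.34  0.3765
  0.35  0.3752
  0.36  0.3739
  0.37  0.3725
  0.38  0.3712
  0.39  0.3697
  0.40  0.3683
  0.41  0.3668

T = 2.5;  σ√T = 0.3953
d₁ = [ln(400/420) + (0.043 + 0.25²/2)·2.5] / 0.3953 = [-0.0488 + 0.1856] / 0.3953 = 0.3462 ⇒ 0.35
√T = √2.5 = 1.5811
φ(d₁) = φ(0.35) = 0.3752
vega = S·φ(d₁)·√T = 400·0.3752·1.5811 = 237.2915

237.29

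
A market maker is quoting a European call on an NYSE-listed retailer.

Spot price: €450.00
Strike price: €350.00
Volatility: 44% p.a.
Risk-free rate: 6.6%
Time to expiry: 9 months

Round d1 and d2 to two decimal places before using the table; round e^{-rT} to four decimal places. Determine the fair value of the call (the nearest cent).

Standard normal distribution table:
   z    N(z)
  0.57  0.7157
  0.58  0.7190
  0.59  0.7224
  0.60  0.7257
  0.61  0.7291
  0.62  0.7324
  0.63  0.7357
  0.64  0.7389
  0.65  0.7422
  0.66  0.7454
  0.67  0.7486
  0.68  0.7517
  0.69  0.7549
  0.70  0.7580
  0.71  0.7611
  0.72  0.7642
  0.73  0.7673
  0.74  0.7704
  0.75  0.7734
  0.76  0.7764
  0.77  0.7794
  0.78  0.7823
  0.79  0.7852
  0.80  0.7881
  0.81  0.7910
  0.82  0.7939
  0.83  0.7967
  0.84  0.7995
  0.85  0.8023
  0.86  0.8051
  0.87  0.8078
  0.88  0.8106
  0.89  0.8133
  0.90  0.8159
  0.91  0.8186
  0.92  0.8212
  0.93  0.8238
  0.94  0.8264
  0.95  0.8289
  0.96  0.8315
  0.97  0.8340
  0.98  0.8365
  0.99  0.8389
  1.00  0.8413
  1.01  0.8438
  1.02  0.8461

T = 0.75;  σ√T = 0.3811
d₁ = [ln(450/350) + (0.066 + 0.44²/2)·0.75] / 0.3811 = [0.2513 + 0.1221] / 0.3811 = 0.9800 → 0.98
d₂ = d₁ − σ√T = 0.9800 − 0.3811 = 0.5989 → 0.60
exp(−rT) = exp(−0.066·0.75) = 0.9517
N(d₁) = N(0.98) = 0.8365;  N(d₂) = N(0.60) = 0.7257
C = 450·0.8365 − 350·0.9517·0.7257 = 376.4250 − 241.7270 = 134.6980

€134.70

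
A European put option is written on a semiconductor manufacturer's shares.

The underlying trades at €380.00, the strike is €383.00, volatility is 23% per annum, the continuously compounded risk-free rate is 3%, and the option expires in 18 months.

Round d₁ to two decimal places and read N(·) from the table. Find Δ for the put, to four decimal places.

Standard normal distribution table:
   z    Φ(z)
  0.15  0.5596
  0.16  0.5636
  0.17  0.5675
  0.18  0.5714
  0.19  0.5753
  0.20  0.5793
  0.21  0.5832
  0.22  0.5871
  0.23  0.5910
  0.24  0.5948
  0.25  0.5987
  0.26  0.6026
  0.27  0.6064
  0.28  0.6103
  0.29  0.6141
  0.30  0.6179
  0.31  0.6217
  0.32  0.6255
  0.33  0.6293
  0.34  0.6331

σ√T = 0.23·√1.5 = 0.2817
d₁ = [ln(380/383) + (0.03 + ½·0.23²)·1.5] / (σ√T) = (-0.0079 + 0.0847) / 0.2817 = 0.2727 ≈ 0.27
N(d₁) = N(0.27) = 0.6064
Δ_put = N(d₁) − 1 = 0.6064 − 1 = -0.3936

-0.3936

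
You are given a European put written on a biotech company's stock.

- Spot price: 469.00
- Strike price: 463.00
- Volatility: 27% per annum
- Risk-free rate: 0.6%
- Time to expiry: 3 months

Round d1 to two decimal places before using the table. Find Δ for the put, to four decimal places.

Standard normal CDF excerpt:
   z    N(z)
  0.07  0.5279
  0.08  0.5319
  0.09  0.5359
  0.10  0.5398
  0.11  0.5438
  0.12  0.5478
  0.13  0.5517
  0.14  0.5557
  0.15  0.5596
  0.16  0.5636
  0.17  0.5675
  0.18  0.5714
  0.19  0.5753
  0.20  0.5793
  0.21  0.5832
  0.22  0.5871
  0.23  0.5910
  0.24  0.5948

-0.4325

σ√T = 0.27 × 0.5000 = 0.1350
d₁ = [ln(469/463) + (0.006 + 0.27²/2)·0.25] / 0.1350 = [0.0129 + 0.0106] / 0.1350 = 0.1740 → 0.17
N(d₁) = N(0.17) = 0.5675
Δ_put = N(d₁) − 1 = 0.5675 − 1 = -0.4325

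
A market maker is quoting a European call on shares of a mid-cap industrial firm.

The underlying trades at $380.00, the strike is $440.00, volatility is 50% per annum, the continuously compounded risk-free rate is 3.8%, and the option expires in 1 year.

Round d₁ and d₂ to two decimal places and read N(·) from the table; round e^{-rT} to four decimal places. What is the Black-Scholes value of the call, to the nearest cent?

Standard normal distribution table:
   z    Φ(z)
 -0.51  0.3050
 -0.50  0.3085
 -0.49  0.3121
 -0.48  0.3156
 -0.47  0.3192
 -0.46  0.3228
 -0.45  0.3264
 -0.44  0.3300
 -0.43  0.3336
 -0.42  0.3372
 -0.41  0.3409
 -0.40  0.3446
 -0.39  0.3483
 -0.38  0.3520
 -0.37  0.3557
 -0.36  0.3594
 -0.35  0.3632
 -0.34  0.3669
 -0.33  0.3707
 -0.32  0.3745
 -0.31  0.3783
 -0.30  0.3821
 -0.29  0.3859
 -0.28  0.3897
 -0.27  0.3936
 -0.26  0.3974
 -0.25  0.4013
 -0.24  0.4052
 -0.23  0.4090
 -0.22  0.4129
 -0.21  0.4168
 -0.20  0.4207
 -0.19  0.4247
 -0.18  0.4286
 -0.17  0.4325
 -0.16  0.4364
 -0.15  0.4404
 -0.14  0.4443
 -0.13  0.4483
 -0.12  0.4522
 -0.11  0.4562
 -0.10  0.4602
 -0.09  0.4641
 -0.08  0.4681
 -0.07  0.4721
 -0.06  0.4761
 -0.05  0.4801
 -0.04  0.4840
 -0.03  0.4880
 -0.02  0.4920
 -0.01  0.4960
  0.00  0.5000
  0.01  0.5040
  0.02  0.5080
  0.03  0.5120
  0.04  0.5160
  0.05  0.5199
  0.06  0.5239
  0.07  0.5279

$59.35

σ√T = 0.5·√1 = 0.5000
d₁ = [ln(380/440) + (0.038 + 0.5²/2)·1] / 0.5000 = [-0.1466 + 0.1630] / 0.5000 = 0.0328 ⇒ 0.03
d₂ = d₁ − σ√T = 0.0328 − 0.5000 = -0.4672 ⇒ -0.47
e^(−rT) = e^(−0.038·1) = 0.9627
N(d₁) = N(0.03) = 0.5120;  N(d₂) = N(-0.47) = 0.3192
C = 380·0.5120 − 440·0.9627·0.3192 = 194.5600 − 135.2093 = 59.3507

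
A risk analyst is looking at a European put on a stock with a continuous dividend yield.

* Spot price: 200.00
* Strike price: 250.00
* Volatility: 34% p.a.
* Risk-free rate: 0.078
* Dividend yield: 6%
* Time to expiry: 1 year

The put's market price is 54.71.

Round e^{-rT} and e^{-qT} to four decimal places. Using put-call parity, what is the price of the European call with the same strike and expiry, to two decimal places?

exp(−qT) = exp(−0.06·1) = 0.9418;  exp(−rT) = exp(−0.078·1) = 0.9250
Put-call parity: C − P = S·e^(−qT) − K·e^(−rT) = 200·0.9418 − 250·0.9250 = 188.3600 − 231.2500 = -42.8900
C = P + (C − P) = 54.71 + (-42.8900) = 11.8200

11.82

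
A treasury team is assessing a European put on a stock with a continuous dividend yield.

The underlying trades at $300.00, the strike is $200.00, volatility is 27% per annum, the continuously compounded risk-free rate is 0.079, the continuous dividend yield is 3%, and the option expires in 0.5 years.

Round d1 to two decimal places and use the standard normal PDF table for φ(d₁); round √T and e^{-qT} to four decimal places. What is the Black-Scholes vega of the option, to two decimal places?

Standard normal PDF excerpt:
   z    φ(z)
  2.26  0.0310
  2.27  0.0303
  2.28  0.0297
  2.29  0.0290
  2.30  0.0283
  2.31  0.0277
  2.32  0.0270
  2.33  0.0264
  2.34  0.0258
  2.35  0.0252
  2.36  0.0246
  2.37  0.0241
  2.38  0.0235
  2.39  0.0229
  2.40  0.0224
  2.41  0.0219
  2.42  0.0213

5.27

σ√T = 0.27·√0.5 = 0.1909
d₁ = [ln(300/200) + (0.079 − 0.03 + 0.27²/2)·0.5] / 0.1909 = [0.4055 + 0.0427] / 0.1909 = 2.3475 which rounds to 2.35
√T = √0.5 = 0.7071
φ(d₁) = φ(2.35) = 0.0252
e^(−qT) = e^(−0.03·0.5) = 0.9851
vega = S·e^(−qT)·φ(d₁)·√T = 300·0.9851·0.0252·0.7071 = 5.2660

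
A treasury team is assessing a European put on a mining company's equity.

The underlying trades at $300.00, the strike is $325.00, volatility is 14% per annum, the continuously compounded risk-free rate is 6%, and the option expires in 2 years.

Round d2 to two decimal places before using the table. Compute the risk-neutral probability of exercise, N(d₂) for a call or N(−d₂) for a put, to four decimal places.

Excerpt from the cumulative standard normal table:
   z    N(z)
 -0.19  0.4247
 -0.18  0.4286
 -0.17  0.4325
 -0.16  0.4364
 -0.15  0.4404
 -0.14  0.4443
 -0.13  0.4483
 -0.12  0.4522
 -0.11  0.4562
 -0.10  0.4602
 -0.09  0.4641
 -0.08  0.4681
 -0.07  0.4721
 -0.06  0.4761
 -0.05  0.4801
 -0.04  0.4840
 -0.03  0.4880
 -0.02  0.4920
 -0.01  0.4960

0.4602

σ√T = 0.14·√2 = 0.1980
d₁ = [ln(300/325) + (0.06 + 0.14²/2)·2] / 0.1980 = [-0.0800 + 0.1396] / 0.1980 = 0.3008 ≈ 0.30
d₂ = d₁ − σ√T = 0.3008 − 0.1980 = 0.1028 ≈ 0.10
Risk-neutral Pr[S_T < K] = N(−d₂) = N(-0.10) = 0.4602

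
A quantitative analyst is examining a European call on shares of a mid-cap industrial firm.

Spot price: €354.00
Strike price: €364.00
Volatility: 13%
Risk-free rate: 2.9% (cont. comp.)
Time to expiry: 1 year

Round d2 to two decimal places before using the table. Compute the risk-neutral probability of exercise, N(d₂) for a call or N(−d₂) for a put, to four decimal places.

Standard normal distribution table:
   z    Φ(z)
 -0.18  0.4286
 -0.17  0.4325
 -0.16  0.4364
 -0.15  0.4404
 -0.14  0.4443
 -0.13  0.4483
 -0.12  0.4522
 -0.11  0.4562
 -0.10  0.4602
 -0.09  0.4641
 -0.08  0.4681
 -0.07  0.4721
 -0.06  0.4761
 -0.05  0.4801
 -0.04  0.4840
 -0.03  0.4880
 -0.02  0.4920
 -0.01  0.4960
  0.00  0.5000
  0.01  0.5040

σ√T = 0.13·√1 = 0.1300
d₁ = [ln(354/364) + (0.029 + ½·0.13²)·1] / (σ√T) = (-0.0279 + 0.0375) / 0.1300 = 0.0738 ≈ 0.07
d₂ = 0.0738 − 0.1300 = -0.0562 ≈ -0.06
Risk-neutral Pr[S_T > K] = N(d₂) = N(-0.06) = 0.4761

0.4761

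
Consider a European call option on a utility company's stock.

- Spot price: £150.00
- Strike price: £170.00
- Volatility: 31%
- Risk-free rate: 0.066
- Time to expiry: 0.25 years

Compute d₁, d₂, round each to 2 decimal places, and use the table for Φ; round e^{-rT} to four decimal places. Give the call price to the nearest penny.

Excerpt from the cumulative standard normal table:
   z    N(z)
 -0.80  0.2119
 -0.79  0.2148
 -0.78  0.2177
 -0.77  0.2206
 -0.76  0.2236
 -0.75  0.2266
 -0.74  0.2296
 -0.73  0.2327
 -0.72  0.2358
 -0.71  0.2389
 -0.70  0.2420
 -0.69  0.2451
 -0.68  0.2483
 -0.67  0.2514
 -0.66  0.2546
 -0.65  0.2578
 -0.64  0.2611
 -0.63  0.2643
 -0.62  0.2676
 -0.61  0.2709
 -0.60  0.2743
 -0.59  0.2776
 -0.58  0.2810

T = 0.25;  σ√T = 0.1550
d₁ = [ln(150/170) + (0.066 + 0.31²/2)·0.25] / 0.1550 = [-0.1252 + 0.0285] / 0.1550 = -0.6236 ⇒ -0.62
d₂ = d₁ − σ√T = -0.6236 − 0.1550 = -0.7786 ⇒ -0.78
exp(−rT) = exp(−0.066·0.25) = 0.9836
C = 150·N(-0.62) − 170·0.9836·N(-0.78) = 150·0.2676 − 170·0.9836·0.2177 = 40.1400 − 36.4021 = 3.7379

£3.74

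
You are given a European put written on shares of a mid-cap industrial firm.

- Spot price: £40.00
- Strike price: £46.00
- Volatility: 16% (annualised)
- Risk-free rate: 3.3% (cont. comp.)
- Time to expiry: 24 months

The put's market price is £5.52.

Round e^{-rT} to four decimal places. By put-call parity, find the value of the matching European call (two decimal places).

exp(−rT) = exp(−0.033·2) = 0.9361
Put-call parity: C − P = S − K·e^(−rT) = 40 − 46·0.9361 = 40 − 43.0606 = -3.0606
C = P + (C − P) = 5.52 + (-3.0606) = 2.4594

£2.46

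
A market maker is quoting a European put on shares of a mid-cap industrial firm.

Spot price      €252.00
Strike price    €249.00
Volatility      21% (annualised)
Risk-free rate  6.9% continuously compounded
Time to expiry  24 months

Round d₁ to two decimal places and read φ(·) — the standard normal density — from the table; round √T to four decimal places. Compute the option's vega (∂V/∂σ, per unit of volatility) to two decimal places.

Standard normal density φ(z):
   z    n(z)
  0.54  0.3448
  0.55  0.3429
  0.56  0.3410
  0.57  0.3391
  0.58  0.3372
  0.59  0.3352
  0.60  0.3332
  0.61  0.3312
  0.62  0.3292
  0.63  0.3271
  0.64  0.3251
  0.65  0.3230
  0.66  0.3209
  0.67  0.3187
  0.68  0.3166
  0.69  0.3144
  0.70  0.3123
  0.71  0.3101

T = 2;  σ√T = 0.2970
d₁ = [ln(252/249) + (0.069 + 0.21²/2)·2] / 0.2970 = [0.0120 + 0.1821] / 0.2970 = 0.6535 which rounds to 0.65
√T = √2 = 1.4142
φ(d₁) = φ(0.65) = 0.3230
vega = S·φ(d₁)·√T = 252·0.3230·1.4142 = 115.1102
(Vega is the same for a European call and put with the same parameters.)

115.11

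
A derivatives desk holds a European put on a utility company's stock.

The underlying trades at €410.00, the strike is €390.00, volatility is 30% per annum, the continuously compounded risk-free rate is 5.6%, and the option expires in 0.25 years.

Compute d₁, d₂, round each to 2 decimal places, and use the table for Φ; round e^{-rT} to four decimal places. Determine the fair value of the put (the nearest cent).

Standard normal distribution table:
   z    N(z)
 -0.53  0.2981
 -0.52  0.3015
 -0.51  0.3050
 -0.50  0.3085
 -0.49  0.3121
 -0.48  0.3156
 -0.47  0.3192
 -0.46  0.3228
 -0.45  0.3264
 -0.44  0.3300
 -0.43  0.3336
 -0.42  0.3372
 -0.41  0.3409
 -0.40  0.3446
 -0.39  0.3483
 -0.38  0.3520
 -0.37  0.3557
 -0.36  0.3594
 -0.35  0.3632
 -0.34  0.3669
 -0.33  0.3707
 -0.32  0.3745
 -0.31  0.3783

€13.19

T = 0.25;  σ√T = 0.1500
d₁ = [ln(410/390) + (0.056 + 0.3²/2)·0.25] / 0.1500 = [0.0500 + 0.0253] / 0.1500 = 0.5017 ⇒ 0.50
d₂ = d₁ − σ√T = 0.5017 − 0.1500 = 0.3517 ⇒ 0.35
exp(−rT) = exp(−0.056·0.25) = 0.9861
N(−d₂) = N(-0.35) = 0.3632;  N(−d₁) = N(-0.50) = 0.3085
P = 390·0.9861·0.3632 − 410·0.3085 = 139.6791 − 126.4850 = 13.1941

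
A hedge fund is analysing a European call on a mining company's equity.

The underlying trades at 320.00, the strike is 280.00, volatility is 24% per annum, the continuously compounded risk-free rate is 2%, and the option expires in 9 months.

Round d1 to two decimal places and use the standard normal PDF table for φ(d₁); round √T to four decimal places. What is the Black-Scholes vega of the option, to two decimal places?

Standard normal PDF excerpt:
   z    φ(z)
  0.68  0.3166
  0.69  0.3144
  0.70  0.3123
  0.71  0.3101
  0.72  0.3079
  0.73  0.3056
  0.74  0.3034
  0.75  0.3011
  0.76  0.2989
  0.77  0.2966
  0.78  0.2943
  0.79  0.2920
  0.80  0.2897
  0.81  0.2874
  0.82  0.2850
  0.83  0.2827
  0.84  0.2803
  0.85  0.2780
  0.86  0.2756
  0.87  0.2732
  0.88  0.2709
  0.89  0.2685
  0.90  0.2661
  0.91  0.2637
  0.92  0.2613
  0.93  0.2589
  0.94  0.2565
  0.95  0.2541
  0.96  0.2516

78.98

σ√T = 0.24·√0.75 = 0.2078
d₁ = [ln(320/280) + (0.02 + 0.24²/2)·0.75] / 0.2078 = [0.1335 + 0.0366] / 0.2078 = 0.8185 which rounds to 0.82
√T = √0.75 = 0.8660
φ(d₁) = φ(0.82) = 0.2850
vega = S·φ(d₁)·√T = 320·0.2850·0.8660 = 78.9792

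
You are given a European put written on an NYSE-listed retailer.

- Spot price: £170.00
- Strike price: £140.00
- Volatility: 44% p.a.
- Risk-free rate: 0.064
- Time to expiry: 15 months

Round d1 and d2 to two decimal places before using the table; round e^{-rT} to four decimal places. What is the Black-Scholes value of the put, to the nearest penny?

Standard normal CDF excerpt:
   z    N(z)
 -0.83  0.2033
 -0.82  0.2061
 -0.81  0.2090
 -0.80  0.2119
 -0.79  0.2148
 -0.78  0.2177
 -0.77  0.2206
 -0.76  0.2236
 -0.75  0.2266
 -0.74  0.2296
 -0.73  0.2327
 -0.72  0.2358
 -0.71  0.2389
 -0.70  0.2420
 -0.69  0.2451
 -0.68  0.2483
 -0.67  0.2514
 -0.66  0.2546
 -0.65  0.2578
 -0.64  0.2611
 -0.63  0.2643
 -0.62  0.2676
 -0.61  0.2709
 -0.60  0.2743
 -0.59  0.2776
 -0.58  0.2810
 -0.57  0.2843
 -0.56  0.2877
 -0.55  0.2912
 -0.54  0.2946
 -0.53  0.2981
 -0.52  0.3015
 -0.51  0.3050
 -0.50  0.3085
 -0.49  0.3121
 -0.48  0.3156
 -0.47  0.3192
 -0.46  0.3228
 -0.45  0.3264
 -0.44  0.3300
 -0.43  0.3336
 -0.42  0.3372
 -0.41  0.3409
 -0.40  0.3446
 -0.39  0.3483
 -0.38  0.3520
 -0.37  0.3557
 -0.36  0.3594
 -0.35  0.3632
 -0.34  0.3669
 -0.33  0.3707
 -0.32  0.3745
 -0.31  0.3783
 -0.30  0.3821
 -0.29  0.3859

σ√T = 0.44·√1.25 = 0.4919
d₁ = [ln(170/140) + (0.064 + ½·0.44²)·1.25] / (σ√T) = (0.1942 + 0.2010) / 0.4919 = 0.8033 ⇒ 0.80
d₂ = 0.8033 − 0.4919 = 0.3113 ⇒ 0.31
exp(−rT) = exp(−0.064·1.25) = 0.9231
N(−d₂) = N(-0.31) = 0.3783;  N(−d₁) = N(-0.80) = 0.2119
P = 140·0.9231·0.3783 − 170·0.2119 = 48.8892 − 36.0230 = 12.8662

£12.87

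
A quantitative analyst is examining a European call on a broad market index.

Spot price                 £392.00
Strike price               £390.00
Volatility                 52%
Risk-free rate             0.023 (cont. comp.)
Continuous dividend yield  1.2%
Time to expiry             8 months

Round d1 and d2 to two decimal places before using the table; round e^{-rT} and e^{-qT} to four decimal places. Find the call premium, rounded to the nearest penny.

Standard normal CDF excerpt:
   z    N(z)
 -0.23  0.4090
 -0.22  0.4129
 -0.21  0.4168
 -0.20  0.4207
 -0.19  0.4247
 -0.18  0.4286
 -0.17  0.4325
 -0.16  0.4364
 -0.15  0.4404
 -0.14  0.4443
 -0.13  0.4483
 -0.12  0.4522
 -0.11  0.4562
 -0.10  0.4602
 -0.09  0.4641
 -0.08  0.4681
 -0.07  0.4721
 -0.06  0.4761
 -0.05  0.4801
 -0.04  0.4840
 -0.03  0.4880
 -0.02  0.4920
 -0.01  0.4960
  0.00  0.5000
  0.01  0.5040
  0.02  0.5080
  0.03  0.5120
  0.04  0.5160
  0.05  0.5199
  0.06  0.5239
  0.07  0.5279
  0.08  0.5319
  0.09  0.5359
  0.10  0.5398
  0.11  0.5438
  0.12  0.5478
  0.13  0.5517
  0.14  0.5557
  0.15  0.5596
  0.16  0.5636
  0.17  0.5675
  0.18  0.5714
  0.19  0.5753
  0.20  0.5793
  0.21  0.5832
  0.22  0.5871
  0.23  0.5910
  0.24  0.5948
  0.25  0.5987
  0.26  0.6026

T = 0.6667;  σ√T = 0.4246
d₁ = [ln(392/390) + (0.023 − 0.012 + 0.52²/2)·0.6667] / 0.4246 = [0.0051 + 0.0975] / 0.4246 = 0.2416 → 0.24
d₂ = d₁ − σ√T = 0.2416 − 0.4246 = -0.1830 → -0.18
e^(−qT) = e^(−0.012·0.6667) = 0.9920;  e^(−rT) = e^(−0.023·0.6667) = 0.9848
C = 392·0.9920·N(0.24) − 390·0.9848·N(-0.18) = 392·0.9920·0.5948 − 390·0.9848·0.4286 = 231.2963 − 164.6133 = 66.6830

£66.68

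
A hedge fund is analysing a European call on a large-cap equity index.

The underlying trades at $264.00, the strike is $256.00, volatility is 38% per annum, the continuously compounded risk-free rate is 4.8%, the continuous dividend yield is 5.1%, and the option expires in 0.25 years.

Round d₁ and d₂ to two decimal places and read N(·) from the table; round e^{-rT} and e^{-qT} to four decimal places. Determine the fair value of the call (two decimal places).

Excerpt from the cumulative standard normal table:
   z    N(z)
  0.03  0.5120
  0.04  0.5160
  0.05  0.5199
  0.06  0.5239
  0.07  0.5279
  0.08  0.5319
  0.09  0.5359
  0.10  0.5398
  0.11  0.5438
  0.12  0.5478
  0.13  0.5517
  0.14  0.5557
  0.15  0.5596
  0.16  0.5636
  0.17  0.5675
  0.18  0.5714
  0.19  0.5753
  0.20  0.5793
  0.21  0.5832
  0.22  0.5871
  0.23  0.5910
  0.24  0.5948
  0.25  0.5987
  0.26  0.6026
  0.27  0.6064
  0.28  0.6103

σ√T = 0.38 × 0.5000 = 0.1900
d₁ = [ln(264/256) + (0.048 − 0.051 + 0.38²/2)·0.25] / 0.1900 = [0.0308 + 0.0173] / 0.1900 = 0.2530 ≈ 0.25
d₂ = d₁ − σ√T = 0.2530 − 0.1900 = 0.0630 ≈ 0.06
e^(−qT) = e^(−0.051·0.25) = 0.9873;  e^(−rT) = e^(−0.048·0.25) = 0.9881
N(d₁) = N(0.25) = 0.5987;  N(d₂) = N(0.06) = 0.5239
C = 264·0.9873·0.5987 − 256·0.9881·0.5239 = 156.0495 − 132.5224 = 23.5271

$23.53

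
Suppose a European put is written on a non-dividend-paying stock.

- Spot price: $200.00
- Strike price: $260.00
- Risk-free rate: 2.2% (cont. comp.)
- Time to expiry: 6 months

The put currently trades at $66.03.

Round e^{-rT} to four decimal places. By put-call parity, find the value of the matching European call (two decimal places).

exp(−rT) = exp(−0.022·0.5) = 0.9891
Put-call parity: C − P = S − K·e^(−rT) = 200 − 260·0.9891 = 200 − 257.1660 = -57.1660
C = P + (C − P) = 66.03 + (-57.1660) = 8.8640

$8.86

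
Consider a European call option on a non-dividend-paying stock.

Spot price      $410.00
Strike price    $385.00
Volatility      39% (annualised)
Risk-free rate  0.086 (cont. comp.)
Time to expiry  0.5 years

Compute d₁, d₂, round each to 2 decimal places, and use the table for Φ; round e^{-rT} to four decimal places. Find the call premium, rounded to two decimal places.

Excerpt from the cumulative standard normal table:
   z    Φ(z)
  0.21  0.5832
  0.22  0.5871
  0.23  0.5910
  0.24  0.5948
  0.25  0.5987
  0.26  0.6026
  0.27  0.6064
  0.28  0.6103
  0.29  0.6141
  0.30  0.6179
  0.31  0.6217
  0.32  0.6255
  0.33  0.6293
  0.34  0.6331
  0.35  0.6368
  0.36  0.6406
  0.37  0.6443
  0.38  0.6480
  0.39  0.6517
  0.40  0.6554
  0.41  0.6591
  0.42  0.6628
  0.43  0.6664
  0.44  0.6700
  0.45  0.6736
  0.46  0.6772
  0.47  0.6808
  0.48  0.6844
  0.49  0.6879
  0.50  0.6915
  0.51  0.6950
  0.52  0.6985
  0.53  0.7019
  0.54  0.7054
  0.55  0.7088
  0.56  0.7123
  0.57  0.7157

σ√T = 0.39 × 0.7071 = 0.2758
ln(S/K) + (r + σ²/2)T = ln(410/385) + (0.086 + 0.39²/2)·0.5 = 0.0629 + 0.0810 = 0.1439
d₁ = 0.1439 / 0.2758 = 0.5219 ⇒ 0.52
d₂ = d₁ − σ√T = 0.5219 − 0.2758 = 0.2462 ⇒ 0.25
e^(−rT) = e^(−0.086·0.5) = 0.9579
C = 410·N(0.52) − 385·0.9579·N(0.25) = 410·0.6985 − 385·0.9579·0.5987 = 286.3850 − 220.7955 = 65.5895

$65.59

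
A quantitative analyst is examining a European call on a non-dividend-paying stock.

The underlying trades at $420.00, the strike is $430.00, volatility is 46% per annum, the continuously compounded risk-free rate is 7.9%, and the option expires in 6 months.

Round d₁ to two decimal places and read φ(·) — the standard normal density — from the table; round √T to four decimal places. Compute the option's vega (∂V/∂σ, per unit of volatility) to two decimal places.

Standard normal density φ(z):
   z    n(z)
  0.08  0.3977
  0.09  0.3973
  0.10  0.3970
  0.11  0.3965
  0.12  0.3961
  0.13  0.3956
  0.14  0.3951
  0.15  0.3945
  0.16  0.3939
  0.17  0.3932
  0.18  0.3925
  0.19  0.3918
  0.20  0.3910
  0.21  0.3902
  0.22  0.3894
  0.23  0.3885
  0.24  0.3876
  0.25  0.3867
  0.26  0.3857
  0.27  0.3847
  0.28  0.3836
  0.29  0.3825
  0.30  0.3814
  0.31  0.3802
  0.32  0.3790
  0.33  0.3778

115.88

σ√T = 0.46 × 0.7071 = 0.3253
d₁ = [ln(420/430) + (0.079 + 0.46²/2)·0.5] / 0.3253 = [-0.0235 + 0.0924] / 0.3253 = 0.2117 ≈ 0.21
√T = √0.5 = 0.7071
φ(d₁) = φ(0.21) = 0.3902
vega = S·φ(d₁)·√T = 420·0.3902·0.7071 = 115.8824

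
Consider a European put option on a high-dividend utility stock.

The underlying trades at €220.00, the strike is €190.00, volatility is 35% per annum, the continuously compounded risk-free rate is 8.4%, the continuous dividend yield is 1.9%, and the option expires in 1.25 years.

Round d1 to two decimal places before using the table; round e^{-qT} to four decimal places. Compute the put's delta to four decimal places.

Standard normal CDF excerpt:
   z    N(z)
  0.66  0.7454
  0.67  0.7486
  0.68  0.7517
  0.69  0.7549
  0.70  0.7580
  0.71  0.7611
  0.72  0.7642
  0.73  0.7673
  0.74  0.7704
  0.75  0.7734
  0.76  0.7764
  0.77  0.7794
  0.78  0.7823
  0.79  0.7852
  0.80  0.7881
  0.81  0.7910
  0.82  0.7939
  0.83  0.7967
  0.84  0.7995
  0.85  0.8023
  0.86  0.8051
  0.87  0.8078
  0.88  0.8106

σ√T = 0.35 × 1.1180 = 0.3913
d₁ = [ln(220/190) + (0.084 − 0.019 + ½·0.35²)·1.25] / (σ√T) = (0.1466 + 0.1578) / 0.3913 = 0.7779 which rounds to 0.78
N(d₁) = N(0.78) = 0.7823
Δ_put = e^(−qT)·(N(d₁) − 1) = 0.9765·(0.7823 − 1) = -0.2126

-0.2126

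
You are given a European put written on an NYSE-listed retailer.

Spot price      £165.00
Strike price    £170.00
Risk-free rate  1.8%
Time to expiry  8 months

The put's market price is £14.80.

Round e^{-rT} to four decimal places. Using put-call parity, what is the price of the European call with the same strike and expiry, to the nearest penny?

exp(−rT) = exp(−0.018·0.6667) = 0.9881
Put-call parity: C − P = S − K·e^(−rT) = 165 − 170·0.9881 = 165 − 167.9770 = -2.9770
C = P + (C − P) = 14.80 + (-2.9770) = 11.8230

£11.82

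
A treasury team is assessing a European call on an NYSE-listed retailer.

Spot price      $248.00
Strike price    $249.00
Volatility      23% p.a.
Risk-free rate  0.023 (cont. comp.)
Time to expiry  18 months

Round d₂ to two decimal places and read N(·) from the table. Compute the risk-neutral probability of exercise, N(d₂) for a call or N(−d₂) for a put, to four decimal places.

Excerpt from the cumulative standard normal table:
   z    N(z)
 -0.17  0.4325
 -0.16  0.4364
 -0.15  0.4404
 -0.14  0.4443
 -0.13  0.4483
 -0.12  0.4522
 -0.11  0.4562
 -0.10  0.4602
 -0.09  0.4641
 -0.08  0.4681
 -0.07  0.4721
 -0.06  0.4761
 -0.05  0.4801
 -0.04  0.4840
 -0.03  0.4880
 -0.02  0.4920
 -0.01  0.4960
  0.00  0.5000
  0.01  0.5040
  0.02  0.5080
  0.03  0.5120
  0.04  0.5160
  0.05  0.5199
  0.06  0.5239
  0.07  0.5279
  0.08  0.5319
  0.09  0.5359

0.4880

σ√T = 0.23·√1.5 = 0.2817
d₁ = [ln(248/249) + (0.023 + 0.23²/2)·1.5] / 0.2817 = [-0.0040 + 0.0742] / 0.2817 = 0.2490 ⇒ 0.25
d₂ = d₁ − σ√T = 0.2490 − 0.2817 = -0.0327 ⇒ -0.03
Risk-neutral Pr[S_T > K] = N(d₂) = N(-0.03) = 0.4880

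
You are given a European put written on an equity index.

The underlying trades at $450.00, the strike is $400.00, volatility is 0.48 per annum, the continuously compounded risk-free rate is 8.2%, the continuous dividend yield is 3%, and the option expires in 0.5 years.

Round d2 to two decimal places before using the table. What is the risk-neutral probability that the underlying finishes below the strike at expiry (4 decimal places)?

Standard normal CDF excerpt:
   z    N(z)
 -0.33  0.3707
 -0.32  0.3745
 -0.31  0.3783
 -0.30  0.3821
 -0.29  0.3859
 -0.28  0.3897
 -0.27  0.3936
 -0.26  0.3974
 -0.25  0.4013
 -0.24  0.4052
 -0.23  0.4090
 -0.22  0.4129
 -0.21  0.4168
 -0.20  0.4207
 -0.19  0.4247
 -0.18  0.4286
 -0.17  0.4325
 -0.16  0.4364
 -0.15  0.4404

0.4013

T = 0.5;  σ√T = 0.3394
ln(S/K) + (r − q + σ²/2)T = ln(450/400) + (0.082 − 0.03 + 0.48²/2)·0.5 = 0.1178 + 0.0836 = 0.2014
d₁ = 0.2014 / 0.3394 = 0.5933 → 0.59
d₂ = d₁ − σ√T = 0.5933 − 0.3394 = 0.2539 → 0.25
Pr(exercise) under Q = N(−d₂) = N(-0.25) = 0.4013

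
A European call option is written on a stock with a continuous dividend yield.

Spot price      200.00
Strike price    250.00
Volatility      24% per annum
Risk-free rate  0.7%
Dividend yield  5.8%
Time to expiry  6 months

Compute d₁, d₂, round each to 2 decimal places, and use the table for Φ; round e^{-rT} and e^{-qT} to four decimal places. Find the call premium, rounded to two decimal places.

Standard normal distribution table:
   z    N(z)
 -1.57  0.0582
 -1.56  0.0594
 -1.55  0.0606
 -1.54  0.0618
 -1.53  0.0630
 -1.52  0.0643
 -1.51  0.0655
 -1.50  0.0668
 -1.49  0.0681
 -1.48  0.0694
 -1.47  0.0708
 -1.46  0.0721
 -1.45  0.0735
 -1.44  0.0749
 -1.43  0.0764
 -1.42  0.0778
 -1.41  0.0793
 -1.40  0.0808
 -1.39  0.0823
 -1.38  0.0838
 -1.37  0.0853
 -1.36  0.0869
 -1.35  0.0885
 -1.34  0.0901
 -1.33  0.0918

1.18

σ√T = 0.24·√0.5 = 0.1697
d₁ = [ln(200/250) + (0.007 − 0.058 + 0.24²/2)·0.5] / 0.1697 = [-0.2231 − 0.0111] / 0.1697 = -1.3803 → -1.38
d₂ = d₁ − σ√T = -1.3803 − 0.1697 = -1.5500 → -1.55
exp(−qT) = exp(−0.058·0.5) = 0.9714;  exp(−rT) = exp(−0.007·0.5) = 0.9965
N(d₁) = N(-1.38) = 0.0838;  N(d₂) = N(-1.55) = 0.0606
C = 200·0.9714·0.0838 − 250·0.9965·0.0606 = 16.2807 − 15.0970 = 1.1837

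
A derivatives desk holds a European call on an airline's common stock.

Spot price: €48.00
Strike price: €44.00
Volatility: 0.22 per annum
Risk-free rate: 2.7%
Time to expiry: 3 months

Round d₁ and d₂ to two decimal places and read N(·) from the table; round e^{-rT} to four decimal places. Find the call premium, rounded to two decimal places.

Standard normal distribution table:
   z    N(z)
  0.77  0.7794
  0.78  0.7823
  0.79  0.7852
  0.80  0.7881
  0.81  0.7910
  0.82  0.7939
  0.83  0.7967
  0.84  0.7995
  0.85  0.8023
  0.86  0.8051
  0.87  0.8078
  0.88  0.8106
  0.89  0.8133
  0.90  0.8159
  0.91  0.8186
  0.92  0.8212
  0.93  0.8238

€4.85

σ√T = 0.22 × 0.5000 = 0.1100
d₁ = [ln(48/44) + (0.027 + 0.22²/2)·0.25] / 0.1100 = [0.0870 + 0.0128] / 0.1100 = 0.9074 → 0.91
d₂ = d₁ − σ√T = 0.9074 − 0.1100 = 0.7974 → 0.80
exp(−rT) = exp(−0.027·0.25) = 0.9933
C = 48·N(0.91) − 44·0.9933·N(0.80) = 48·0.8186 − 44·0.9933·0.7881 = 39.2928 − 34.4441 = 4.8487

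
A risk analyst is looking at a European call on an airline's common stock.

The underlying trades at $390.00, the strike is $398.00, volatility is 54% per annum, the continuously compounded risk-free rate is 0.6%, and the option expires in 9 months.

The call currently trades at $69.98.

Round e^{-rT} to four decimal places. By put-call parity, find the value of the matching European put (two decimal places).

e^(−rT) = e^(−0.006·0.75) = 0.9955
Put-call parity: C − P = S − K·e^(−rT) = 390 − 398·0.9955 = 390 − 396.2090 = -6.2090
P = C − (C − P) = 69.98 − (-6.2090) = 76.1890

$76.19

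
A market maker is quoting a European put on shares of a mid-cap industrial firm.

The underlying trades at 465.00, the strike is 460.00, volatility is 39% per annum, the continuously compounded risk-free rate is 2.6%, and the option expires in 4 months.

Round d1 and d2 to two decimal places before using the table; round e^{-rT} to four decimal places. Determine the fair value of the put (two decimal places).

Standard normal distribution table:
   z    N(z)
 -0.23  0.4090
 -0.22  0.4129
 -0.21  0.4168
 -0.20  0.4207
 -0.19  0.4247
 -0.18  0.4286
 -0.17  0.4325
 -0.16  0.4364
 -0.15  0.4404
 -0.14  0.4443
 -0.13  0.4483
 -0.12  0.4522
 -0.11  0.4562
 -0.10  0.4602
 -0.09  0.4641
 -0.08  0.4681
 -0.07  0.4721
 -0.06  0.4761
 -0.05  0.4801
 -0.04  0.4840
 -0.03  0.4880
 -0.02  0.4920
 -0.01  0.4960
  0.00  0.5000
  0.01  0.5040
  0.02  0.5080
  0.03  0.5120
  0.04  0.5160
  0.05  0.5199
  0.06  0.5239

37.87

σ√T = 0.39 × 0.5774 = 0.2252
d₁ = [ln(465/460) + (0.026 + ½·0.39²)·0.3333] / (σ√T) = (0.0108 + 0.0340) / 0.2252 = 0.1991 → 0.20
d₂ = 0.1991 − 0.2252 = -0.0261 → -0.03
exp(−rT) = exp(−0.026·0.3333) = 0.9914
P = 460·0.9914·N(0.03) − 465·N(-0.20) = 460·0.9914·0.5120 − 465·0.4207 = 233.4945 − 195.6255 = 37.8690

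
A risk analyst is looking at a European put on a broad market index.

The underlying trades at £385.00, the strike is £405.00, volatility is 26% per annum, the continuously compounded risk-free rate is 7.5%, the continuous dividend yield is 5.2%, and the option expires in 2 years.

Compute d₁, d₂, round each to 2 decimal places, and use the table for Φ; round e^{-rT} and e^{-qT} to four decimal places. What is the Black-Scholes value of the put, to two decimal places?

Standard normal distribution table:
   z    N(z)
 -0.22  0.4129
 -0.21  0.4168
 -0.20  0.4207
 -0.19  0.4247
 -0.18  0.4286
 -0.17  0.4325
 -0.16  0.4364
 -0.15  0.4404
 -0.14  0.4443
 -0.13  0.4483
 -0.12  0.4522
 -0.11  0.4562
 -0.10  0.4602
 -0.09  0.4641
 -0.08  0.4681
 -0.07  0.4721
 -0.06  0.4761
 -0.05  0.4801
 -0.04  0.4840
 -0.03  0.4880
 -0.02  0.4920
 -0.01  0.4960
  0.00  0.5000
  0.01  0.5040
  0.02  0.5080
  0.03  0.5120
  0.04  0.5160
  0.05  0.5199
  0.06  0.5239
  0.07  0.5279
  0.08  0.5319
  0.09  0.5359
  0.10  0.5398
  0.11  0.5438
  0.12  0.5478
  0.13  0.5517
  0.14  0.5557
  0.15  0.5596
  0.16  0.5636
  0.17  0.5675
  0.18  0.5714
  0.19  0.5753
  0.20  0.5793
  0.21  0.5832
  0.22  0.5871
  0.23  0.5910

T = 2;  σ√T = 0.3677
d₁ = [ln(385/405) + (0.075 − 0.052 + 0.26²/2)·2] / 0.3677 = [-0.0506 + 0.1136] / 0.3677 = 0.1712 which rounds to 0.17
d₂ = d₁ − σ√T = 0.1712 − 0.3677 = -0.1965 which rounds to -0.20
e^(−qT) = e^(−0.052·2) = 0.9012;  e^(−rT) = e^(−0.075·2) = 0.8607
N(−d₂) = N(0.20) = 0.5793;  N(−d₁) = N(-0.17) = 0.4325
P = 405·0.8607·0.5793 − 385·0.9012·0.4325 = 201.9344 − 150.0611 = 51.8734

£51.87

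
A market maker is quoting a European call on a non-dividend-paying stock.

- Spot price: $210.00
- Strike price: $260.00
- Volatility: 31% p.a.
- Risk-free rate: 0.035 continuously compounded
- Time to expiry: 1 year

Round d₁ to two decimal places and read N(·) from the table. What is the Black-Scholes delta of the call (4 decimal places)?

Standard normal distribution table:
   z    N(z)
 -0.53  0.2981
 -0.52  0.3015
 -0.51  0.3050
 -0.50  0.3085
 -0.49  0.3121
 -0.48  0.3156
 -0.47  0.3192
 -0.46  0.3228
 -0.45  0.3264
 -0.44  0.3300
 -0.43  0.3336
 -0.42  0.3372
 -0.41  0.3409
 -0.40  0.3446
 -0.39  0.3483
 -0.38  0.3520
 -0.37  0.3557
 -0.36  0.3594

T = 1;  σ√T = 0.3100
d₁ = [ln(210/260) + (0.035 + 0.31²/2)·1] / 0.3100 = [-0.2136 + 0.0831] / 0.3100 = -0.4210 → -0.42
N(d₁) = N(-0.42) = 0.3372
Δ_call = N(d₁) = 0.3372

0.3372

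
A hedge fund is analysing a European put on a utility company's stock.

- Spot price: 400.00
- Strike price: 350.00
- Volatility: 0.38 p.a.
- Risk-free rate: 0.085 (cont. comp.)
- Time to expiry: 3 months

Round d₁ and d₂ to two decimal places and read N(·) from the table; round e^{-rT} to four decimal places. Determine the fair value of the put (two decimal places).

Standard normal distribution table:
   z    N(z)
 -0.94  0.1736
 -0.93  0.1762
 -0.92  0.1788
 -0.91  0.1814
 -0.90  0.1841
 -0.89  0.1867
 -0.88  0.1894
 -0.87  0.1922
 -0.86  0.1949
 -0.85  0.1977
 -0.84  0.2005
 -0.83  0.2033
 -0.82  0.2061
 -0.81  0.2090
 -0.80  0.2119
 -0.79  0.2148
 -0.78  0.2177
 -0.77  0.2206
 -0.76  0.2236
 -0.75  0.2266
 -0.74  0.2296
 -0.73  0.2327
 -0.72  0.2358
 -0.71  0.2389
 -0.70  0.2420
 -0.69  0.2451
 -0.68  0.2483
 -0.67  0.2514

8.24

σ√T = 0.38·√0.25 = 0.1900
d₁ = [ln(400/350) + (0.085 + 0.38²/2)·0.25] / 0.1900 = [0.1335 + 0.0393] / 0.1900 = 0.9096 → 0.91
d₂ = d₁ − σ√T = 0.9096 − 0.1900 = 0.7196 → 0.72
exp(−rT) = exp(−0.085·0.25) = 0.9790
P = 350·0.9790·N(-0.72) − 400·N(-0.91) = 350·0.9790·0.2358 − 400·0.1814 = 80.7969 − 72.5600 = 8.2369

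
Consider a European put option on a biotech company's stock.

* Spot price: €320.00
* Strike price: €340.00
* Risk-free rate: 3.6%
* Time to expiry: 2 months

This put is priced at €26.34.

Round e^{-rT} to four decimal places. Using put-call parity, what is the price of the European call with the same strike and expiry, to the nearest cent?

€8.38

exp(−rT) = exp(−0.036·0.1667) = 0.9940
Put-call parity: C − P = S − K·e^(−rT) = 320 − 340·0.9940 = 320 − 337.9600 = -17.9600
C = P + (C − P) = 26.34 + (-17.9600) = 8.3800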